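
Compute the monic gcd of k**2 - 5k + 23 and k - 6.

1

Apply the Euclidean algorithm:
  k**2 - 5k + 23 = (k + 1)(k - 6) + (29)
  k - 6 = ((1/29)k - 6/29)(29) + (0)
The last nonzero remainder is the constant 29, so the polynomials are coprime and gcd = 1.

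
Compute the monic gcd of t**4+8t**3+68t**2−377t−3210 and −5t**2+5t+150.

Repeated division with remainder:
  t**4+8t**3+68t**2−377t−3210 = (−(1/5)t**2−(9/5)t−107/5)(−5t**2+5t+150) + (0)
Last nonzero remainder: −5t**2+5t+150. Dividing through by −5 gives the monic gcd t**2−t−30.

t**2−t−30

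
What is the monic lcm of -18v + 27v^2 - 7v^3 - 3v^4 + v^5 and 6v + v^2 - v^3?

Repeated division with remainder:
  v^5 - 3v^4 - 7v^3 + 27v^2 - 18v = (-v^2 + 2v + 3)(-v^3 + v^2 + 6v) + (12v^2 - 36v)
  -v^3 + v^2 + 6v = (-(1/12)v - 1/6)(12v^2 - 36v) + (0)
Last nonzero remainder: 12v^2 - 36v. Dividing through by 12 gives the monic gcd v^2 - 3v.
Then lcm(f, g) = f·g / gcd(f, g); expanding and making the result monic gives the answer.

-36v + 36v^2 + 13v^3 - 13v^4 - v^5 + v^6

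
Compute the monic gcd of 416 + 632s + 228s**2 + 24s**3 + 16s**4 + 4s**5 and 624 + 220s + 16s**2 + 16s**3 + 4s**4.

Repeated division with remainder:
  4s**5 + 16s**4 + 24s**3 + 228s**2 + 632s + 416 = (s)(4s**4 + 16s**3 + 16s**2 + 220s + 624) + (8s**3 + 8s**2 + 8s + 416)
  4s**4 + 16s**3 + 16s**2 + 220s + 624 = ((1/2)s + 3/2)(8s**3 + 8s**2 + 8s + 416) + (0)
Last nonzero remainder: 8s**3 + 8s**2 + 8s + 416. Dividing through by 8 gives the monic gcd s**3 + s**2 + s + 52.

52 + s + s**2 + s**3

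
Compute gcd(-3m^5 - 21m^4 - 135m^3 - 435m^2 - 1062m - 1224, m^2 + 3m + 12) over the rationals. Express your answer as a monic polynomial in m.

m^2 + 3m + 12

Apply the Euclidean algorithm:
  -3m^5 - 21m^4 - 135m^3 - 435m^2 - 1062m - 1224 = (-3m^3 - 12m^2 - 63m - 102)(m^2 + 3m + 12) + (0)
The last nonzero remainder m^2 + 3m + 12 is already monic.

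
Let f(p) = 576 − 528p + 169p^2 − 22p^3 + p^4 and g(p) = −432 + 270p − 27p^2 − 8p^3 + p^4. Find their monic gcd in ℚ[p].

−72 + 57p − 14p^2 + p^3

Euclidean algorithm in ℚ[p]:
  p^4 − 22p^3 + 169p^2 − 528p + 576 = (p^4 − 8p^3 − 27p^2 + 270p − 432) + (−14p^3 + 196p^2 − 798p + 1008)
  p^4 − 8p^3 − 27p^2 + 270p − 432 = (−(1/14)p − 3/7)(−14p^3 + 196p^2 − 798p + 1008) + (0)
Last nonzero remainder: −14p^3 + 196p^2 − 798p + 1008. Dividing through by −14 gives the monic gcd p^3 − 14p^2 + 57p − 72.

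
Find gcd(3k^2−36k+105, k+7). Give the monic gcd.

1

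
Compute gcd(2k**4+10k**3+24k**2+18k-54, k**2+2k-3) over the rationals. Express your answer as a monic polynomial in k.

k**2+2k-3

By polynomial division,
  2k**4+10k**3+24k**2+18k-54 = (2k**2+6k+18)(k**2+2k-3) + (0)
The last nonzero remainder k**2+2k-3 is already monic.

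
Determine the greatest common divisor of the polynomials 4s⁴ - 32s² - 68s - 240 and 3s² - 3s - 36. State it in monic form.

s² - s - 12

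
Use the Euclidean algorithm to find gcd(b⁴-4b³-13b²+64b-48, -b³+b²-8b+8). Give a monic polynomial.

b-1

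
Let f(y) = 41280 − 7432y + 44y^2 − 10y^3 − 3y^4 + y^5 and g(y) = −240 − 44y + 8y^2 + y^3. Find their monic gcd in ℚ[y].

By polynomial division,
  y^5 − 3y^4 − 10y^3 + 44y^2 − 7432y + 41280 = (y^2 − 11y + 122)(y^3 + 8y^2 − 44y − 240) + (−1176y^2 − 4704y + 70560)
  y^3 + 8y^2 − 44y − 240 = (−(1/1176)y − 1/294)(−1176y^2 − 4704y + 70560) + (0)
Last nonzero remainder: −1176y^2 − 4704y + 70560. Dividing through by −1176 gives the monic gcd y^2 + 4y − 60.

−60 + 4y + y^2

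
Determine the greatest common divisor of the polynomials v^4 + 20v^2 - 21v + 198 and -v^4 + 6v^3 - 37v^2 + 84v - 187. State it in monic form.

v^2 - 3v + 11

By polynomial division,
  v^4 + 20v^2 - 21v + 198 = (-1)(-v^4 + 6v^3 - 37v^2 + 84v - 187) + (6v^3 - 17v^2 + 63v + 11)
  -v^4 + 6v^3 - 37v^2 + 84v - 187 = (-(1/6)v + 19/36)(6v^3 - 17v^2 + 63v + 11) + (-(631/36)v^2 + (631/12)v - 6941/36)
  6v^3 - 17v^2 + 63v + 11 = (-(216/631)v - 36/631)(-(631/36)v^2 + (631/12)v - 6941/36) + (0)
Last nonzero remainder: -(631/36)v^2 + (631/12)v - 6941/36. Dividing through by -631/36 gives the monic gcd v^2 - 3v + 11.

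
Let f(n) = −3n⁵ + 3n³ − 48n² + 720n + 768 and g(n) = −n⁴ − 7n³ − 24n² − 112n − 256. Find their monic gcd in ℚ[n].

Repeated division with remainder:
  −3n⁵ + 3n³ − 48n² + 720n + 768 = (3n − 21)(−n⁴ − 7n³ − 24n² − 112n − 256) + (−72n³ − 216n² − 864n − 4608)
  −n⁴ − 7n³ − 24n² − 112n − 256 = ((1/72)n + 1/18)(−72n³ − 216n² − 864n − 4608) + (0)
Last nonzero remainder: −72n³ − 216n² − 864n − 4608. Dividing through by −72 gives the monic gcd n³ + 3n² + 12n + 64.

n³ + 3n² + 12n + 64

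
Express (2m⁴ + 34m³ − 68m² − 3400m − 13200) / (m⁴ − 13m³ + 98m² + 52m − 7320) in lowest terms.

(2m² + 42m + 220)/(m² − 9m + 122)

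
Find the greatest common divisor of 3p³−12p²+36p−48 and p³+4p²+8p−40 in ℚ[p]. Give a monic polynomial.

Apply the Euclidean algorithm:
  3p³−12p²+36p−48 = (3)(p³+4p²+8p−40) + (−24p²+12p+72)
  p³+4p²+8p−40 = (−(1/24)p−3/16)(−24p²+12p+72) + ((53/4)p−53/2)
  −24p²+12p+72 = (−(96/53)p−144/53)((53/4)p−53/2) + (0)
Last nonzero remainder: (53/4)p−53/2. Dividing through by 53/4 gives the monic gcd p−2.

p−2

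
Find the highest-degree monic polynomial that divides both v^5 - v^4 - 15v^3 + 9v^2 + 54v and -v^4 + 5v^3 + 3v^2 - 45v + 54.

Repeated division with remainder:
  v^5 - v^4 - 15v^3 + 9v^2 + 54v = (-v - 4)(-v^4 + 5v^3 + 3v^2 - 45v + 54) + (8v^3 - 24v^2 - 72v + 216)
  -v^4 + 5v^3 + 3v^2 - 45v + 54 = (-(1/8)v + 1/4)(8v^3 - 24v^2 - 72v + 216) + (0)
Last nonzero remainder: 8v^3 - 24v^2 - 72v + 216. Dividing through by 8 gives the monic gcd v^3 - 3v^2 - 9v + 27.

v^3 - 3v^2 - 9v + 27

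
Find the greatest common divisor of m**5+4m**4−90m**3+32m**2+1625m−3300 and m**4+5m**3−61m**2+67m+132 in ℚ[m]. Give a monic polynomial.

Apply the Euclidean algorithm:
  m**5+4m**4−90m**3+32m**2+1625m−3300 = (m−1)(m**4+5m**3−61m**2+67m+132) + (−24m**3−96m**2+1560m−3168)
  m**4+5m**3−61m**2+67m+132 = (−(1/24)m−1/24)(−24m**3−96m**2+1560m−3168) + (0)
Last nonzero remainder: −24m**3−96m**2+1560m−3168. Dividing through by −24 gives the monic gcd m**3+4m**2−65m+132.

m**3+4m**2−65m+132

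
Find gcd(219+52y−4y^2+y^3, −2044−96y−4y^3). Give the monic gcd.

73−7y+y^2

Euclidean algorithm in ℚ[y]:
  y^3−4y^2+52y+219 = (−1/4)(−4y^3−96y−2044) + (−4y^2+28y−292)
  −4y^3−96y−2044 = (y+7)(−4y^2+28y−292) + (0)
Last nonzero remainder: −4y^2+28y−292. Dividing through by −4 gives the monic gcd y^2−7y+73.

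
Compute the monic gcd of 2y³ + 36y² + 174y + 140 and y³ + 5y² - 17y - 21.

y² + 8y + 7

Repeated division with remainder:
  2y³ + 36y² + 174y + 140 = (2)(y³ + 5y² - 17y - 21) + (26y² + 208y + 182)
  y³ + 5y² - 17y - 21 = ((1/26)y - 3/26)(26y² + 208y + 182) + (0)
Last nonzero remainder: 26y² + 208y + 182. Dividing through by 26 gives the monic gcd y² + 8y + 7.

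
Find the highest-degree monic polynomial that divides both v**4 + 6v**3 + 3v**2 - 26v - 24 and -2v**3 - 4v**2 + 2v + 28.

By polynomial division,
  v**4 + 6v**3 + 3v**2 - 26v - 24 = (-(1/2)v - 2)(-2v**3 - 4v**2 + 2v + 28) + (-4v**2 - 8v + 32)
  -2v**3 - 4v**2 + 2v + 28 = ((1/2)v)(-4v**2 - 8v + 32) + (-14v + 28)
  -4v**2 - 8v + 32 = ((2/7)v + 8/7)(-14v + 28) + (0)
Last nonzero remainder: -14v + 28. Dividing through by -14 gives the monic gcd v - 2.

v - 2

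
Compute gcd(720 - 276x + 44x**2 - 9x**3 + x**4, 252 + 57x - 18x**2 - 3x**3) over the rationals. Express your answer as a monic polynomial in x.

-4 + x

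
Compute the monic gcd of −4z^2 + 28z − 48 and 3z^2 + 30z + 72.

1

Euclidean algorithm in ℚ[z]:
  −4z^2 + 28z − 48 = (−4/3)(3z^2 + 30z + 72) + (68z + 48)
  3z^2 + 30z + 72 = ((3/68)z + 237/578)(68z + 48) + (15120/289)
  68z + 48 = ((4913/3780)z + 289/315)(15120/289) + (0)
The last nonzero remainder is the constant 15120/289, so the polynomials are coprime and gcd = 1.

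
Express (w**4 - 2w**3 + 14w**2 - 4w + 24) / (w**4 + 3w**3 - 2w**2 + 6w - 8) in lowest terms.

(w**2 - 2w + 12)/(w**2 + 3w - 4)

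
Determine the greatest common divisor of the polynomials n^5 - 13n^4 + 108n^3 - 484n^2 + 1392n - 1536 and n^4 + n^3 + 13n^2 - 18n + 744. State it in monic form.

n^2 - 6n + 24

Euclidean algorithm in ℚ[n]:
  n^5 - 13n^4 + 108n^3 - 484n^2 + 1392n - 1536 = (n - 14)(n^4 + n^3 + 13n^2 - 18n + 744) + (109n^3 - 284n^2 + 396n + 8880)
  n^4 + n^3 + 13n^2 - 18n + 744 = ((1/109)n + 393/11881)(109n^3 - 284n^2 + 396n + 8880) + ((222901/11881)n^2 - (1337406/11881)n + 5349624/11881)
  109n^3 - 284n^2 + 396n + 8880 = ((1295029/222901)n + 4395970/222901)((222901/11881)n^2 - (1337406/11881)n + 5349624/11881) + (0)
Last nonzero remainder: (222901/11881)n^2 - (1337406/11881)n + 5349624/11881. Dividing through by 222901/11881 gives the monic gcd n^2 - 6n + 24.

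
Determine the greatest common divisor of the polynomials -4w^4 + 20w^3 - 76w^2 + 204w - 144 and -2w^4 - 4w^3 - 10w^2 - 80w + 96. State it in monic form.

Repeated division with remainder:
  -4w^4 + 20w^3 - 76w^2 + 204w - 144 = (2)(-2w^4 - 4w^3 - 10w^2 - 80w + 96) + (28w^3 - 56w^2 + 364w - 336)
  -2w^4 - 4w^3 - 10w^2 - 80w + 96 = (-(1/14)w - 2/7)(28w^3 - 56w^2 + 364w - 336) + (0)
Last nonzero remainder: 28w^3 - 56w^2 + 364w - 336. Dividing through by 28 gives the monic gcd w^3 - 2w^2 + 13w - 12.

w^3 - 2w^2 + 13w - 12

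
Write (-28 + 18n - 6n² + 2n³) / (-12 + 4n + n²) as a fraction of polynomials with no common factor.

(14 - 2n + 2n²)/(6 + n)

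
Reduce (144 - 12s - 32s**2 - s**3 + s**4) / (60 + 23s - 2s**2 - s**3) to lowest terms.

Apply the Euclidean algorithm:
  s**4 - s**3 - 32s**2 - 12s + 144 = (-s + 3)(-s**3 - 2s**2 + 23s + 60) + (-3s**2 - 21s - 36)
  -s**3 - 2s**2 + 23s + 60 = ((1/3)s - 5/3)(-3s**2 - 21s - 36) + (0)
Last nonzero remainder: -3s**2 - 21s - 36. Dividing through by -3 gives the monic gcd s**2 + 7s + 12.
Cancel s**2 + 7s + 12 from numerator and denominator to get the reduced form.

(-12 + 8s - s**2)/(-5 + s)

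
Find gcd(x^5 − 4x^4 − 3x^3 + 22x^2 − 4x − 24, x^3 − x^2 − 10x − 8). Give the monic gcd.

Euclidean algorithm in ℚ[x]:
  x^5 − 4x^4 − 3x^3 + 22x^2 − 4x − 24 = (x^2 − 3x + 4)(x^3 − x^2 − 10x − 8) + (4x^2 + 12x + 8)
  x^3 − x^2 − 10x − 8 = ((1/4)x − 1)(4x^2 + 12x + 8) + (0)
Last nonzero remainder: 4x^2 + 12x + 8. Dividing through by 4 gives the monic gcd x^2 + 3x + 2.

x^2 + 3x + 2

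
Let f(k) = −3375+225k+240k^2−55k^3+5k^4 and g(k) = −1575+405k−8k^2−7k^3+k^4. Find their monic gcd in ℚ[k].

−225+90k−14k^2+k^3

Repeated division with remainder:
  5k^4−55k^3+240k^2+225k−3375 = (5)(k^4−7k^3−8k^2+405k−1575) + (−20k^3+280k^2−1800k+4500)
  k^4−7k^3−8k^2+405k−1575 = (−(1/20)k−7/20)(−20k^3+280k^2−1800k+4500) + (0)
Last nonzero remainder: −20k^3+280k^2−1800k+4500. Dividing through by −20 gives the monic gcd k^3−14k^2+90k−225.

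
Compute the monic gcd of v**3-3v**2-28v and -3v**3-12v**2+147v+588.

v**2-3v-28

Apply the Euclidean algorithm:
  v**3-3v**2-28v = (-1/3)(-3v**3-12v**2+147v+588) + (-7v**2+21v+196)
  -3v**3-12v**2+147v+588 = ((3/7)v+3)(-7v**2+21v+196) + (0)
Last nonzero remainder: -7v**2+21v+196. Dividing through by -7 gives the monic gcd v**2-3v-28.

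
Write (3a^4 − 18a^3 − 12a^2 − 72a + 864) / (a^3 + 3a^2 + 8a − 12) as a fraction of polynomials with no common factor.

(3a^2 − 30a + 72)/(a − 1)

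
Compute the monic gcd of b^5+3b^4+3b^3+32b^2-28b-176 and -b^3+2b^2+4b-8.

b^2-4

Repeated division with remainder:
  b^5+3b^4+3b^3+32b^2-28b-176 = (-b^2-5b-17)(-b^3+2b^2+4b-8) + (78b^2-312)
  -b^3+2b^2+4b-8 = (-(1/78)b+1/39)(78b^2-312) + (0)
Last nonzero remainder: 78b^2-312. Dividing through by 78 gives the monic gcd b^2-4.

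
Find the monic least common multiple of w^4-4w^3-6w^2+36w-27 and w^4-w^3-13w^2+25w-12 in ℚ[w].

w^6-w^5-22w^4+34w^3+105w^2-225w+108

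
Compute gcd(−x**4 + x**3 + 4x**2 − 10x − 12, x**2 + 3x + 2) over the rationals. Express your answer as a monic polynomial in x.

x**2 + 3x + 2

Euclidean algorithm in ℚ[x]:
  −x**4 + x**3 + 4x**2 − 10x − 12 = (−x**2 + 4x − 6)(x**2 + 3x + 2) + (0)
The last nonzero remainder x**2 + 3x + 2 is already monic.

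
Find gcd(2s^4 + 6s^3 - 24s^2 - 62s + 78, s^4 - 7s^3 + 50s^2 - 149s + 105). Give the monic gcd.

s^2 - 4s + 3

By polynomial division,
  2s^4 + 6s^3 - 24s^2 - 62s + 78 = (2)(s^4 - 7s^3 + 50s^2 - 149s + 105) + (20s^3 - 124s^2 + 236s - 132)
  s^4 - 7s^3 + 50s^2 - 149s + 105 = ((1/20)s - 1/25)(20s^3 - 124s^2 + 236s - 132) + ((831/25)s^2 - (3324/25)s + 2493/25)
  20s^3 - 124s^2 + 236s - 132 = ((500/831)s - 1100/831)((831/25)s^2 - (3324/25)s + 2493/25) + (0)
Last nonzero remainder: (831/25)s^2 - (3324/25)s + 2493/25. Dividing through by 831/25 gives the monic gcd s^2 - 4s + 3.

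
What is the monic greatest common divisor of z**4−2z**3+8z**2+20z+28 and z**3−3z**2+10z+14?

z**2−4z+14

Repeated division with remainder:
  z**4−2z**3+8z**2+20z+28 = (z+1)(z**3−3z**2+10z+14) + (z**2−4z+14)
  z**3−3z**2+10z+14 = (z+1)(z**2−4z+14) + (0)
The last nonzero remainder z**2−4z+14 is already monic.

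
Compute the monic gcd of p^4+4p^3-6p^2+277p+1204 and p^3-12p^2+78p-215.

Euclidean algorithm in ℚ[p]:
  p^4+4p^3-6p^2+277p+1204 = (p+16)(p^3-12p^2+78p-215) + (108p^2-756p+4644)
  p^3-12p^2+78p-215 = ((1/108)p-5/108)(108p^2-756p+4644) + (0)
Last nonzero remainder: 108p^2-756p+4644. Dividing through by 108 gives the monic gcd p^2-7p+43.

p^2-7p+43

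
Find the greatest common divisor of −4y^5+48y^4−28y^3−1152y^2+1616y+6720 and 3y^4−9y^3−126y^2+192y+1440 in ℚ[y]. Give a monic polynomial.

Apply the Euclidean algorithm:
  −4y^5+48y^4−28y^3−1152y^2+1616y+6720 = (−(4/3)y+12)(3y^4−9y^3−126y^2+192y+1440) + (−88y^3+616y^2+1232y−10560)
  3y^4−9y^3−126y^2+192y+1440 = (−(3/88)y−3/22)(−88y^3+616y^2+1232y−10560) + (0)
Last nonzero remainder: −88y^3+616y^2+1232y−10560. Dividing through by −88 gives the monic gcd y^3−7y^2−14y+120.

y^3−7y^2−14y+120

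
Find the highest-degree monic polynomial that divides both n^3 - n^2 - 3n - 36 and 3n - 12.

n - 4

Apply the Euclidean algorithm:
  n^3 - n^2 - 3n - 36 = ((1/3)n^2 + n + 3)(3n - 12) + (0)
Last nonzero remainder: 3n - 12. Dividing through by 3 gives the monic gcd n - 4.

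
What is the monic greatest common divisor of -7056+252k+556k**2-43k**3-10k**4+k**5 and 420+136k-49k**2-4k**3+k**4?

Repeated division with remainder:
  k**5-10k**4-43k**3+556k**2+252k-7056 = (k-6)(k**4-4k**3-49k**2+136k+420) + (-18k**3+126k**2+648k-4536)
  k**4-4k**3-49k**2+136k+420 = (-(1/18)k-1/6)(-18k**3+126k**2+648k-4536) + (8k**2-8k-336)
  -18k**3+126k**2+648k-4536 = (-(9/4)k+27/2)(8k**2-8k-336) + (0)
Last nonzero remainder: 8k**2-8k-336. Dividing through by 8 gives the monic gcd k**2-k-42.

-42-k+k**2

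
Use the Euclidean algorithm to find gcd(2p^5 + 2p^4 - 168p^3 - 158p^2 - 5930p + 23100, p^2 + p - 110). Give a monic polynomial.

By polynomial division,
  2p^5 + 2p^4 - 168p^3 - 158p^2 - 5930p + 23100 = (2p^3 + 52p - 210)(p^2 + p - 110) + (0)
The last nonzero remainder p^2 + p - 110 is already monic.

p^2 + p - 110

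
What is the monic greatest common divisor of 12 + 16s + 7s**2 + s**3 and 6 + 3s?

Euclidean algorithm in ℚ[s]:
  s**3 + 7s**2 + 16s + 12 = ((1/3)s**2 + (5/3)s + 2)(3s + 6) + (0)
Last nonzero remainder: 3s + 6. Dividing through by 3 gives the monic gcd s + 2.

2 + s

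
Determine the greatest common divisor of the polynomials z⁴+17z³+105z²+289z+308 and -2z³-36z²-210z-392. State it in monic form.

z²+11z+28

By polynomial division,
  z⁴+17z³+105z²+289z+308 = (-(1/2)z+1/2)(-2z³-36z²-210z-392) + (18z²+198z+504)
  -2z³-36z²-210z-392 = (-(1/9)z-7/9)(18z²+198z+504) + (0)
Last nonzero remainder: 18z²+198z+504. Dividing through by 18 gives the monic gcd z²+11z+28.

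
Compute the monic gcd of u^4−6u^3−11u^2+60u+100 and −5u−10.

By polynomial division,
  u^4−6u^3−11u^2+60u+100 = (−(1/5)u^3+(8/5)u^2−u−10)(−5u−10) + (0)
Last nonzero remainder: −5u−10. Dividing through by −5 gives the monic gcd u+2.

u+2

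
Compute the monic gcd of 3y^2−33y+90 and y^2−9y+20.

y−5

Euclidean algorithm in ℚ[y]:
  3y^2−33y+90 = (3)(y^2−9y+20) + (−6y+30)
  y^2−9y+20 = (−(1/6)y+2/3)(−6y+30) + (0)
Last nonzero remainder: −6y+30. Dividing through by −6 gives the monic gcd y−5.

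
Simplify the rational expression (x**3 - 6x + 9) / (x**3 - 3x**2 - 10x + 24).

Repeated division with remainder:
  x**3 - 6x + 9 = (x**3 - 3x**2 - 10x + 24) + (3x**2 + 4x - 15)
  x**3 - 3x**2 - 10x + 24 = ((1/3)x - 13/9)(3x**2 + 4x - 15) + ((7/9)x + 7/3)
  3x**2 + 4x - 15 = ((27/7)x - 45/7)((7/9)x + 7/3) + (0)
Last nonzero remainder: (7/9)x + 7/3. Dividing through by 7/9 gives the monic gcd x + 3.
Cancel x + 3 from numerator and denominator to get the reduced form.

(x**2 - 3x + 3)/(x**2 - 6x + 8)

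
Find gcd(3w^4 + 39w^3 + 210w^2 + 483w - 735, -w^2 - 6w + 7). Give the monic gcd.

w^2 + 6w - 7

By polynomial division,
  3w^4 + 39w^3 + 210w^2 + 483w - 735 = (-3w^2 - 21w - 105)(-w^2 - 6w + 7) + (0)
Last nonzero remainder: -w^2 - 6w + 7. Dividing through by -1 gives the monic gcd w^2 + 6w - 7.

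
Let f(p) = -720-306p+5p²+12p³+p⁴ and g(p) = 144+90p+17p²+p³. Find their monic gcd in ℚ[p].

144+90p+17p²+p³

Apply the Euclidean algorithm:
  p⁴+12p³+5p²-306p-720 = (p-5)(p³+17p²+90p+144) + (0)
The last nonzero remainder p³+17p²+90p+144 is already monic.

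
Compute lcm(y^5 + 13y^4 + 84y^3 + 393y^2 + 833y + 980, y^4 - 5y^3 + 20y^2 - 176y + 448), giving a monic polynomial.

Apply the Euclidean algorithm:
  y^5 + 13y^4 + 84y^3 + 393y^2 + 833y + 980 = (y + 18)(y^4 - 5y^3 + 20y^2 - 176y + 448) + (154y^3 + 209y^2 + 3553y - 7084)
  y^4 - 5y^3 + 20y^2 - 176y + 448 = ((1/154)y - 89/2156)(154y^3 + 209y^2 + 3553y - 7084) + ((1089/196)y^2 + (3267/196)y + 1089/7)
  154y^3 + 209y^2 + 3553y - 7084 = ((2744/99)y - 4508/99)((1089/196)y^2 + (3267/196)y + 1089/7) + (0)
Last nonzero remainder: (1089/196)y^2 + (3267/196)y + 1089/7. Dividing through by 1089/196 gives the monic gcd y^2 + 3y + 28.
Then lcm(f, g) = f·g / gcd(f, g); expanding and making the result monic gives the answer.

y^7 + 5y^6 - 4y^5 - 71y^4 - 967y^3 + 604y^2 + 5488y + 15680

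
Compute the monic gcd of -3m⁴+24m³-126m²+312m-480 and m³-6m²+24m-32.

m²-4m+16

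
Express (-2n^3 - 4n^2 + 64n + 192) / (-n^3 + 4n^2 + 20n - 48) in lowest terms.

(2n + 8)/(n - 2)

By polynomial division,
  -2n^3 - 4n^2 + 64n + 192 = (2)(-n^3 + 4n^2 + 20n - 48) + (-12n^2 + 24n + 288)
  -n^3 + 4n^2 + 20n - 48 = ((1/12)n - 1/6)(-12n^2 + 24n + 288) + (0)
Last nonzero remainder: -12n^2 + 24n + 288. Dividing through by -12 gives the monic gcd n^2 - 2n - 24.
Cancel n^2 - 2n - 24 from numerator and denominator to get the reduced form.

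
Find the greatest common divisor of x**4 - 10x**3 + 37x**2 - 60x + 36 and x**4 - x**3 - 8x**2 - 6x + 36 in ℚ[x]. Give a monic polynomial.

x**2 - 5x + 6

By polynomial division,
  x**4 - 10x**3 + 37x**2 - 60x + 36 = (x**4 - x**3 - 8x**2 - 6x + 36) + (-9x**3 + 45x**2 - 54x)
  x**4 - x**3 - 8x**2 - 6x + 36 = (-(1/9)x - 4/9)(-9x**3 + 45x**2 - 54x) + (6x**2 - 30x + 36)
  -9x**3 + 45x**2 - 54x = (-(3/2)x)(6x**2 - 30x + 36) + (0)
Last nonzero remainder: 6x**2 - 30x + 36. Dividing through by 6 gives the monic gcd x**2 - 5x + 6.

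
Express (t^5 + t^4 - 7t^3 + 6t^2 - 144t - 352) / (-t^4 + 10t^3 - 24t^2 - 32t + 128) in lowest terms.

(-t^3 - 3t^2 - 7t - 44)/(t^2 - 8t + 16)

Euclidean algorithm in ℚ[t]:
  t^5 + t^4 - 7t^3 + 6t^2 - 144t - 352 = (-t - 11)(-t^4 + 10t^3 - 24t^2 - 32t + 128) + (79t^3 - 290t^2 - 368t + 1056)
  -t^4 + 10t^3 - 24t^2 - 32t + 128 = (-(1/79)t + 500/6241)(79t^3 - 290t^2 - 368t + 1056) + (-(33856/6241)t^2 + (67712/6241)t + 270848/6241)
  79t^3 - 290t^2 - 368t + 1056 = (-(493039/33856)t + 205953/8464)(-(33856/6241)t^2 + (67712/6241)t + 270848/6241) + (0)
Last nonzero remainder: -(33856/6241)t^2 + (67712/6241)t + 270848/6241. Dividing through by -33856/6241 gives the monic gcd t^2 - 2t - 8.
Cancel t^2 - 2t - 8 from numerator and denominator to get the reduced form.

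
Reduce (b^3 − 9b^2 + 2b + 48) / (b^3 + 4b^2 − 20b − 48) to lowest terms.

By polynomial division,
  b^3 − 9b^2 + 2b + 48 = (b^3 + 4b^2 − 20b − 48) + (−13b^2 + 22b + 96)
  b^3 + 4b^2 − 20b − 48 = (−(1/13)b − 74/169)(−13b^2 + 22b + 96) + (−(504/169)b − 1008/169)
  −13b^2 + 22b + 96 = ((2197/504)b − 338/21)(−(504/169)b − 1008/169) + (0)
Last nonzero remainder: −(504/169)b − 1008/169. Dividing through by −504/169 gives the monic gcd b + 2.
Cancel b + 2 from numerator and denominator to get the reduced form.

(b^2 − 11b + 24)/(b^2 + 2b − 24)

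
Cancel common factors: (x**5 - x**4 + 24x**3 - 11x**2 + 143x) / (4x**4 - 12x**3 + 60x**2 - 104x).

(x**2 + 11)/(4x - 8)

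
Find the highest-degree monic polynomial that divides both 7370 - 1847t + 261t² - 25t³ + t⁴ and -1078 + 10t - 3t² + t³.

Repeated division with remainder:
  t⁴ - 25t³ + 261t² - 1847t + 7370 = (t - 22)(t³ - 3t² + 10t - 1078) + (185t² - 549t - 16346)
  t³ - 3t² + 10t - 1078 = ((1/185)t - 6/34225)(185t² - 549t - 16346) + ((3362966/34225)t - 36992626/34225)
  185t² - 549t - 16346 = ((6331625/3362966)t + 25429175/1681483)((3362966/34225)t - 36992626/34225) + (0)
Last nonzero remainder: (3362966/34225)t - 36992626/34225. Dividing through by 3362966/34225 gives the monic gcd t - 11.

-11 + t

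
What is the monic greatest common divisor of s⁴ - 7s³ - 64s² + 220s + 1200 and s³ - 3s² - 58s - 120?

s² - 6s - 40

Apply the Euclidean algorithm:
  s⁴ - 7s³ - 64s² + 220s + 1200 = (s - 4)(s³ - 3s² - 58s - 120) + (-18s² + 108s + 720)
  s³ - 3s² - 58s - 120 = (-(1/18)s - 1/6)(-18s² + 108s + 720) + (0)
Last nonzero remainder: -18s² + 108s + 720. Dividing through by -18 gives the monic gcd s² - 6s - 40.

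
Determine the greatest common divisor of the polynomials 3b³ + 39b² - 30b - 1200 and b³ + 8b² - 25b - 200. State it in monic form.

b² + 3b - 40

Apply the Euclidean algorithm:
  3b³ + 39b² - 30b - 1200 = (3)(b³ + 8b² - 25b - 200) + (15b² + 45b - 600)
  b³ + 8b² - 25b - 200 = ((1/15)b + 1/3)(15b² + 45b - 600) + (0)
Last nonzero remainder: 15b² + 45b - 600. Dividing through by 15 gives the monic gcd b² + 3b - 40.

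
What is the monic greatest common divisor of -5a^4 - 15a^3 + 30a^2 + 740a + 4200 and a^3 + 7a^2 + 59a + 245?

a + 5

Apply the Euclidean algorithm:
  -5a^4 - 15a^3 + 30a^2 + 740a + 4200 = (-5a + 20)(a^3 + 7a^2 + 59a + 245) + (185a^2 + 785a - 700)
  a^3 + 7a^2 + 59a + 245 = ((1/185)a + 102/6845)(185a^2 + 785a - 700) + ((69937/1369)a + 349685/1369)
  185a^2 + 785a - 700 = ((253265/69937)a - 27380/9991)((69937/1369)a + 349685/1369) + (0)
Last nonzero remainder: (69937/1369)a + 349685/1369. Dividing through by 69937/1369 gives the monic gcd a + 5.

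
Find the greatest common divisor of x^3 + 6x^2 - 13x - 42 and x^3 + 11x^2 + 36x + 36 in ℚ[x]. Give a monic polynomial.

Repeated division with remainder:
  x^3 + 6x^2 - 13x - 42 = (x^3 + 11x^2 + 36x + 36) + (-5x^2 - 49x - 78)
  x^3 + 11x^2 + 36x + 36 = (-(1/5)x - 6/25)(-5x^2 - 49x - 78) + ((216/25)x + 432/25)
  -5x^2 - 49x - 78 = (-(125/216)x - 325/72)((216/25)x + 432/25) + (0)
Last nonzero remainder: (216/25)x + 432/25. Dividing through by 216/25 gives the monic gcd x + 2.

x + 2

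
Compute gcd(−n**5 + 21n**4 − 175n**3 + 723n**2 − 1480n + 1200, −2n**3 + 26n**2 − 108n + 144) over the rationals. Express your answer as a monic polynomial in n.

n**2 − 7n + 12

Euclidean algorithm in ℚ[n]:
  −n**5 + 21n**4 − 175n**3 + 723n**2 − 1480n + 1200 = ((1/2)n**2 − 4n + 17/2)(−2n**3 + 26n**2 − 108n + 144) + (−2n**2 + 14n − 24)
  −2n**3 + 26n**2 − 108n + 144 = (n − 6)(−2n**2 + 14n − 24) + (0)
Last nonzero remainder: −2n**2 + 14n − 24. Dividing through by −2 gives the monic gcd n**2 − 7n + 12.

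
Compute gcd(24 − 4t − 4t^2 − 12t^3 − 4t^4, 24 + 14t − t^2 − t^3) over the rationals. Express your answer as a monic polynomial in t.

Euclidean algorithm in ℚ[t]:
  −4t^4 − 12t^3 − 4t^2 − 4t + 24 = (4t + 8)(−t^3 − t^2 + 14t + 24) + (−52t^2 − 212t − 168)
  −t^3 − t^2 + 14t + 24 = ((1/52)t − 10/169)(−52t^2 − 212t − 168) + ((792/169)t + 2376/169)
  −52t^2 − 212t − 168 = (−(2197/198)t − 1183/99)((792/169)t + 2376/169) + (0)
Last nonzero remainder: (792/169)t + 2376/169. Dividing through by 792/169 gives the monic gcd t + 3.

3 + t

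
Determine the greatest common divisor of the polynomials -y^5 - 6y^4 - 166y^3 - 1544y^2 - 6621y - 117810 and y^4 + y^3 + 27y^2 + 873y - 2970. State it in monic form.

y^3 + 4y^2 + 39y + 990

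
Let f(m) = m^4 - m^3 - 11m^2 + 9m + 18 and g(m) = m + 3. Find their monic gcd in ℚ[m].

Repeated division with remainder:
  m^4 - m^3 - 11m^2 + 9m + 18 = (m^3 - 4m^2 + m + 6)(m + 3) + (0)
The last nonzero remainder m + 3 is already monic.

m + 3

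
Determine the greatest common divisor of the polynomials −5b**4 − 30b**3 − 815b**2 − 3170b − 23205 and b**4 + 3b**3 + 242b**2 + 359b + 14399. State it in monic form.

b**2 + b + 119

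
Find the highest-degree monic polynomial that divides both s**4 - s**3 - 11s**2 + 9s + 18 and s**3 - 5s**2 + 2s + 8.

Euclidean algorithm in ℚ[s]:
  s**4 - s**3 - 11s**2 + 9s + 18 = (s + 4)(s**3 - 5s**2 + 2s + 8) + (7s**2 - 7s - 14)
  s**3 - 5s**2 + 2s + 8 = ((1/7)s - 4/7)(7s**2 - 7s - 14) + (0)
Last nonzero remainder: 7s**2 - 7s - 14. Dividing through by 7 gives the monic gcd s**2 - s - 2.

s**2 - s - 2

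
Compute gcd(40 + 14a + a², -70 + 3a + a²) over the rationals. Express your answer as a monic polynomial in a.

10 + a

Euclidean algorithm in ℚ[a]:
  a² + 14a + 40 = (a² + 3a - 70) + (11a + 110)
  a² + 3a - 70 = ((1/11)a - 7/11)(11a + 110) + (0)
Last nonzero remainder: 11a + 110. Dividing through by 11 gives the monic gcd a + 10.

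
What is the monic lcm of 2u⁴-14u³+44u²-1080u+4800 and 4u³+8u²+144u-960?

u⁵-11u⁴+50u³-628u²+4560u-9600

Apply the Euclidean algorithm:
  2u⁴-14u³+44u²-1080u+4800 = ((1/2)u-9/2)(4u³+8u²+144u-960) + (8u²+48u+480)
  4u³+8u²+144u-960 = ((1/2)u-2)(8u²+48u+480) + (0)
Last nonzero remainder: 8u²+48u+480. Dividing through by 8 gives the monic gcd u²+6u+60.
Then lcm(f, g) = f·g / gcd(f, g); expanding and making the result monic gives the answer.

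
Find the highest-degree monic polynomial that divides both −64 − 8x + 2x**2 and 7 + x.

1

Repeated division with remainder:
  2x**2 − 8x − 64 = (2x − 22)(x + 7) + (90)
  x + 7 = ((1/90)x + 7/90)(90) + (0)
The last nonzero remainder is the constant 90, so the polynomials are coprime and gcd = 1.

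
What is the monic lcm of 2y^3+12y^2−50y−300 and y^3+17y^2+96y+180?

y^4+12y^3+11y^2−300y−900

Repeated division with remainder:
  2y^3+12y^2−50y−300 = (2)(y^3+17y^2+96y+180) + (−22y^2−242y−660)
  y^3+17y^2+96y+180 = (−(1/22)y−3/11)(−22y^2−242y−660) + (0)
Last nonzero remainder: −22y^2−242y−660. Dividing through by −22 gives the monic gcd y^2+11y+30.
Then lcm(f, g) = f·g / gcd(f, g); expanding and making the result monic gives the answer.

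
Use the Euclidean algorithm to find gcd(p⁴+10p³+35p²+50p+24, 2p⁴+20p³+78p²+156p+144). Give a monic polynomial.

By polynomial division,
  p⁴+10p³+35p²+50p+24 = (1/2)(2p⁴+20p³+78p²+156p+144) + (−4p²−28p−48)
  2p⁴+20p³+78p²+156p+144 = (−(1/2)p²−(3/2)p−3)(−4p²−28p−48) + (0)
Last nonzero remainder: −4p²−28p−48. Dividing through by −4 gives the monic gcd p²+7p+12.

p²+7p+12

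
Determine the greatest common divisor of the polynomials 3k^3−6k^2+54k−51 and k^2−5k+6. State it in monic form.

Repeated division with remainder:
  3k^3−6k^2+54k−51 = (3k+9)(k^2−5k+6) + (81k−105)
  k^2−5k+6 = ((1/81)k−100/2187)(81k−105) + (874/729)
  81k−105 = ((59049/874)k−76545/874)(874/729) + (0)
The last nonzero remainder is the constant 874/729, so the polynomials are coprime and gcd = 1.

1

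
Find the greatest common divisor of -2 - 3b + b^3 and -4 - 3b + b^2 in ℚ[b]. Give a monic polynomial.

Euclidean algorithm in ℚ[b]:
  b^3 - 3b - 2 = (b + 3)(b^2 - 3b - 4) + (10b + 10)
  b^2 - 3b - 4 = ((1/10)b - 2/5)(10b + 10) + (0)
Last nonzero remainder: 10b + 10. Dividing through by 10 gives the monic gcd b + 1.

1 + b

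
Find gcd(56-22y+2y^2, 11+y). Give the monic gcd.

1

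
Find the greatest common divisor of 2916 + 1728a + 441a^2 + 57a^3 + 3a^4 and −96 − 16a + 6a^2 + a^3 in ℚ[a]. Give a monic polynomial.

By polynomial division,
  3a^4 + 57a^3 + 441a^2 + 1728a + 2916 = (3a + 39)(a^3 + 6a^2 − 16a − 96) + (255a^2 + 2640a + 6660)
  a^3 + 6a^2 − 16a − 96 = ((1/255)a − 74/4335)(255a^2 + 2640a + 6660) + ((852/289)a + 5112/289)
  255a^2 + 2640a + 6660 = ((24565/284)a + 53465/142)((852/289)a + 5112/289) + (0)
Last nonzero remainder: (852/289)a + 5112/289. Dividing through by 852/289 gives the monic gcd a + 6.

6 + a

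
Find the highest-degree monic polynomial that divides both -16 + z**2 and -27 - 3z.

Apply the Euclidean algorithm:
  z**2 - 16 = (-(1/3)z + 3)(-3z - 27) + (65)
  -3z - 27 = (-(3/65)z - 27/65)(65) + (0)
The last nonzero remainder is the constant 65, so the polynomials are coprime and gcd = 1.

1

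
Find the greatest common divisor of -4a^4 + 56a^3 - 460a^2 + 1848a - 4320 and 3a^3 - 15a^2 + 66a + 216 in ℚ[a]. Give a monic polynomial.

a^2 - 7a + 36

Repeated division with remainder:
  -4a^4 + 56a^3 - 460a^2 + 1848a - 4320 = (-(4/3)a + 12)(3a^3 - 15a^2 + 66a + 216) + (-192a^2 + 1344a - 6912)
  3a^3 - 15a^2 + 66a + 216 = (-(1/64)a - 1/32)(-192a^2 + 1344a - 6912) + (0)
Last nonzero remainder: -192a^2 + 1344a - 6912. Dividing through by -192 gives the monic gcd a^2 - 7a + 36.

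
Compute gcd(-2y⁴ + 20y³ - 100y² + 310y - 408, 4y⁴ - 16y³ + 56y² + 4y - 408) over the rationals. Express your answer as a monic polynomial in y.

y³ - 6y² + 26y - 51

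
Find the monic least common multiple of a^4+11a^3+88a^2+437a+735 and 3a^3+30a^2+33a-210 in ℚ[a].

a^6+16a^5+129a^4+723a^3+1688a^2-2443a-10290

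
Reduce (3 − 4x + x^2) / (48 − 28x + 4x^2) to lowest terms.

(−1 + x)/(−16 + 4x)

Apply the Euclidean algorithm:
  x^2 − 4x + 3 = (1/4)(4x^2 − 28x + 48) + (3x − 9)
  4x^2 − 28x + 48 = ((4/3)x − 16/3)(3x − 9) + (0)
Last nonzero remainder: 3x − 9. Dividing through by 3 gives the monic gcd x − 3.
Cancel x − 3 from numerator and denominator to get the reduced form.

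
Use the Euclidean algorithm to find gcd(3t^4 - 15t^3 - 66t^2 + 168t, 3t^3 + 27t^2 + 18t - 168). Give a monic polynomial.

t^2 + 2t - 8

Repeated division with remainder:
  3t^4 - 15t^3 - 66t^2 + 168t = (t - 14)(3t^3 + 27t^2 + 18t - 168) + (294t^2 + 588t - 2352)
  3t^3 + 27t^2 + 18t - 168 = ((1/98)t + 1/14)(294t^2 + 588t - 2352) + (0)
Last nonzero remainder: 294t^2 + 588t - 2352. Dividing through by 294 gives the monic gcd t^2 + 2t - 8.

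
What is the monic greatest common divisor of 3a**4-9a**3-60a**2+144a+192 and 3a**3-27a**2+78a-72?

Repeated division with remainder:
  3a**4-9a**3-60a**2+144a+192 = (a+6)(3a**3-27a**2+78a-72) + (24a**2-252a+624)
  3a**3-27a**2+78a-72 = ((1/8)a+3/16)(24a**2-252a+624) + ((189/4)a-189)
  24a**2-252a+624 = ((32/63)a-208/63)((189/4)a-189) + (0)
Last nonzero remainder: (189/4)a-189. Dividing through by 189/4 gives the monic gcd a-4.

a-4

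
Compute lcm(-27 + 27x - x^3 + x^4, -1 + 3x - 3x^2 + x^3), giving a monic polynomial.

-27 + 81x - 81x^2 + 26x^3 + 3x^4 - 3x^5 + x^6

Euclidean algorithm in ℚ[x]:
  x^4 - x^3 + 27x - 27 = (x + 2)(x^3 - 3x^2 + 3x - 1) + (3x^2 + 22x - 25)
  x^3 - 3x^2 + 3x - 1 = ((1/3)x - 31/9)(3x^2 + 22x - 25) + ((784/9)x - 784/9)
  3x^2 + 22x - 25 = ((27/784)x + 225/784)((784/9)x - 784/9) + (0)
Last nonzero remainder: (784/9)x - 784/9. Dividing through by 784/9 gives the monic gcd x - 1.
Then lcm(f, g) = f·g / gcd(f, g); expanding and making the result monic gives the answer.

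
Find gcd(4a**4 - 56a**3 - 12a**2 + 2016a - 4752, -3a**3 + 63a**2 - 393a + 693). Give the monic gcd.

a**2 - 14a + 33

Repeated division with remainder:
  4a**4 - 56a**3 - 12a**2 + 2016a - 4752 = (-(4/3)a - 28/3)(-3a**3 + 63a**2 - 393a + 693) + (52a**2 - 728a + 1716)
  -3a**3 + 63a**2 - 393a + 693 = (-(3/52)a + 21/52)(52a**2 - 728a + 1716) + (0)
Last nonzero remainder: 52a**2 - 728a + 1716. Dividing through by 52 gives the monic gcd a**2 - 14a + 33.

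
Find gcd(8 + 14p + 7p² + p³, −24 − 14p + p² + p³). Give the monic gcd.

Apply the Euclidean algorithm:
  p³ + 7p² + 14p + 8 = (p³ + p² − 14p − 24) + (6p² + 28p + 32)
  p³ + p² − 14p − 24 = ((1/6)p − 11/18)(6p² + 28p + 32) + (−(20/9)p − 40/9)
  6p² + 28p + 32 = (−(27/10)p − 36/5)(−(20/9)p − 40/9) + (0)
Last nonzero remainder: −(20/9)p − 40/9. Dividing through by −20/9 gives the monic gcd p + 2.

2 + p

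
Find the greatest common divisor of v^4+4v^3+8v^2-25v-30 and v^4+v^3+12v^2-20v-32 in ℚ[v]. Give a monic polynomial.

Euclidean algorithm in ℚ[v]:
  v^4+4v^3+8v^2-25v-30 = (v^4+v^3+12v^2-20v-32) + (3v^3-4v^2-5v+2)
  v^4+v^3+12v^2-20v-32 = ((1/3)v+7/9)(3v^3-4v^2-5v+2) + ((151/9)v^2-(151/9)v-302/9)
  3v^3-4v^2-5v+2 = ((27/151)v-9/151)((151/9)v^2-(151/9)v-302/9) + (0)
Last nonzero remainder: (151/9)v^2-(151/9)v-302/9. Dividing through by 151/9 gives the monic gcd v^2-v-2.

v^2-v-2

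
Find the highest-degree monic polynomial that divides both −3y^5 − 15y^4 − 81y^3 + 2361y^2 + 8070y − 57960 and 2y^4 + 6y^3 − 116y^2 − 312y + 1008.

Apply the Euclidean algorithm:
  −3y^5 − 15y^4 − 81y^3 + 2361y^2 + 8070y − 57960 = (−(3/2)y − 3)(2y^4 + 6y^3 − 116y^2 − 312y + 1008) + (−237y^3 + 1545y^2 + 8646y − 54936)
  2y^4 + 6y^3 − 116y^2 − 312y + 1008 = (−(2/237)y − 1504/18723)(−237y^3 + 1545y^2 + 8646y − 54936) + ((505960/6241)y^2 − (505960/6241)y − 21250320/6241)
  −237y^3 + 1545y^2 + 8646y − 54936 = (−(1479117/505960)y + 2040807/126490)((505960/6241)y^2 − (505960/6241)y − 21250320/6241) + (0)
Last nonzero remainder: (505960/6241)y^2 − (505960/6241)y − 21250320/6241. Dividing through by 505960/6241 gives the monic gcd y^2 − y − 42.

y^2 − y − 42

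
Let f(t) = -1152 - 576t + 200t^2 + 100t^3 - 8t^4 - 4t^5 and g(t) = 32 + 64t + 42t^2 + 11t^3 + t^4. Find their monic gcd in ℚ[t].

8 + 6t + t^2

Repeated division with remainder:
  -4t^5 - 8t^4 + 100t^3 + 200t^2 - 576t - 1152 = (-4t + 36)(t^4 + 11t^3 + 42t^2 + 64t + 32) + (-128t^3 - 1056t^2 - 2752t - 2304)
  t^4 + 11t^3 + 42t^2 + 64t + 32 = (-(1/128)t - 11/512)(-128t^3 - 1056t^2 - 2752t - 2304) + (-(35/16)t^2 - (105/8)t - 35/2)
  -128t^3 - 1056t^2 - 2752t - 2304 = ((2048/35)t + 4608/35)(-(35/16)t^2 - (105/8)t - 35/2) + (0)
Last nonzero remainder: -(35/16)t^2 - (105/8)t - 35/2. Dividing through by -35/16 gives the monic gcd t^2 + 6t + 8.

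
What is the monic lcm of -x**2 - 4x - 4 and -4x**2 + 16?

Euclidean algorithm in ℚ[x]:
  -x**2 - 4x - 4 = (1/4)(-4x**2 + 16) + (-4x - 8)
  -4x**2 + 16 = (x - 2)(-4x - 8) + (0)
Last nonzero remainder: -4x - 8. Dividing through by -4 gives the monic gcd x + 2.
Then lcm(f, g) = f·g / gcd(f, g); expanding and making the result monic gives the answer.

x**3 + 2x**2 - 4x - 8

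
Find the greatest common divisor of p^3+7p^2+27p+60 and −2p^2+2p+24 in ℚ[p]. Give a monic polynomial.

1

Repeated division with remainder:
  p^3+7p^2+27p+60 = (−(1/2)p−4)(−2p^2+2p+24) + (47p+156)
  −2p^2+2p+24 = (−(2/47)p+406/2209)(47p+156) + (−10320/2209)
  47p+156 = (−(103823/10320)p−28717/860)(−10320/2209) + (0)
The last nonzero remainder is the constant −10320/2209, so the polynomials are coprime and gcd = 1.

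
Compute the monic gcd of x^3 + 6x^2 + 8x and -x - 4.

By polynomial division,
  x^3 + 6x^2 + 8x = (-x^2 - 2x)(-x - 4) + (0)
Last nonzero remainder: -x - 4. Dividing through by -1 gives the monic gcd x + 4.

x + 4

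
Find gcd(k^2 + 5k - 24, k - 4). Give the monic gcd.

Apply the Euclidean algorithm:
  k^2 + 5k - 24 = (k + 9)(k - 4) + (12)
  k - 4 = ((1/12)k - 1/3)(12) + (0)
The last nonzero remainder is the constant 12, so the polynomials are coprime and gcd = 1.

1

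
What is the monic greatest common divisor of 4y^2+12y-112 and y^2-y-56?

Apply the Euclidean algorithm:
  4y^2+12y-112 = (4)(y^2-y-56) + (16y+112)
  y^2-y-56 = ((1/16)y-1/2)(16y+112) + (0)
Last nonzero remainder: 16y+112. Dividing through by 16 gives the monic gcd y+7.

y+7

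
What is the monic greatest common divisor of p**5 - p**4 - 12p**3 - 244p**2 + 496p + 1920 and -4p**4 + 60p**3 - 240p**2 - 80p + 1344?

Euclidean algorithm in ℚ[p]:
  p**5 - p**4 - 12p**3 - 244p**2 + 496p + 1920 = (-(1/4)p - 7/2)(-4p**4 + 60p**3 - 240p**2 - 80p + 1344) + (138p**3 - 1104p**2 + 552p + 6624)
  -4p**4 + 60p**3 - 240p**2 - 80p + 1344 = (-(2/69)p + 14/69)(138p**3 - 1104p**2 + 552p + 6624) + (0)
Last nonzero remainder: 138p**3 - 1104p**2 + 552p + 6624. Dividing through by 138 gives the monic gcd p**3 - 8p**2 + 4p + 48.

p**3 - 8p**2 + 4p + 48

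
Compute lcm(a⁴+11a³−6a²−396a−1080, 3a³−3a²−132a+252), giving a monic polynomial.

a⁶+16a⁵+35a⁴−580a³−2976a²+144a+15120

By polynomial division,
  a⁴+11a³−6a²−396a−1080 = ((1/3)a+4)(3a³−3a²−132a+252) + (50a²+48a−2088)
  3a³−3a²−132a+252 = ((3/50)a−147/1250)(50a²+48a−2088) + (−(672/625)a+4032/625)
  50a²+48a−2088 = (−(15625/336)a−18125/56)(−(672/625)a+4032/625) + (0)
Last nonzero remainder: −(672/625)a+4032/625. Dividing through by −672/625 gives the monic gcd a−6.
Then lcm(f, g) = f·g / gcd(f, g); expanding and making the result monic gives the answer.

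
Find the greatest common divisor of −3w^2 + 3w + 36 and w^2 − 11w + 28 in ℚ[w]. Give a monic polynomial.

By polynomial division,
  −3w^2 + 3w + 36 = (−3)(w^2 − 11w + 28) + (−30w + 120)
  w^2 − 11w + 28 = (−(1/30)w + 7/30)(−30w + 120) + (0)
Last nonzero remainder: −30w + 120. Dividing through by −30 gives the monic gcd w − 4.

w − 4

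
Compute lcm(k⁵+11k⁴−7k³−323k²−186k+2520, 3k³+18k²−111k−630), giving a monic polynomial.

By polynomial division,
  k⁵+11k⁴−7k³−323k²−186k+2520 = ((1/3)k²+(5/3)k)(3k³+18k²−111k−630) + (72k²+864k+2520)
  3k³+18k²−111k−630 = ((1/24)k−1/4)(72k²+864k+2520) + (0)
Last nonzero remainder: 72k²+864k+2520. Dividing through by 72 gives the monic gcd k²+12k+35.
Then lcm(f, g) = f·g / gcd(f, g); expanding and making the result monic gives the answer.

k⁶+5k⁵−73k⁴−281k³+1752k²+3636k−15120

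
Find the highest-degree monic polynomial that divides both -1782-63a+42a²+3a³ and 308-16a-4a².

Apply the Euclidean algorithm:
  3a³+42a²-63a-1782 = (-(3/4)a-15/2)(-4a²-16a+308) + (48a+528)
  -4a²-16a+308 = (-(1/12)a+7/12)(48a+528) + (0)
Last nonzero remainder: 48a+528. Dividing through by 48 gives the monic gcd a+11.

11+a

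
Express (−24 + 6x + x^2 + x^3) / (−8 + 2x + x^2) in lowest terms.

Apply the Euclidean algorithm:
  x^3 + x^2 + 6x − 24 = (x − 1)(x^2 + 2x − 8) + (16x − 32)
  x^2 + 2x − 8 = ((1/16)x + 1/4)(16x − 32) + (0)
Last nonzero remainder: 16x − 32. Dividing through by 16 gives the monic gcd x − 2.
Cancel x − 2 from numerator and denominator to get the reduced form.

(12 + 3x + x^2)/(4 + x)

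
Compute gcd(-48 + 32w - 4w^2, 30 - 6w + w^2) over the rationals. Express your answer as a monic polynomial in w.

Repeated division with remainder:
  -4w^2 + 32w - 48 = (-4)(w^2 - 6w + 30) + (8w + 72)
  w^2 - 6w + 30 = ((1/8)w - 15/8)(8w + 72) + (165)
  8w + 72 = ((8/165)w + 24/55)(165) + (0)
The last nonzero remainder is the constant 165, so the polynomials are coprime and gcd = 1.

1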